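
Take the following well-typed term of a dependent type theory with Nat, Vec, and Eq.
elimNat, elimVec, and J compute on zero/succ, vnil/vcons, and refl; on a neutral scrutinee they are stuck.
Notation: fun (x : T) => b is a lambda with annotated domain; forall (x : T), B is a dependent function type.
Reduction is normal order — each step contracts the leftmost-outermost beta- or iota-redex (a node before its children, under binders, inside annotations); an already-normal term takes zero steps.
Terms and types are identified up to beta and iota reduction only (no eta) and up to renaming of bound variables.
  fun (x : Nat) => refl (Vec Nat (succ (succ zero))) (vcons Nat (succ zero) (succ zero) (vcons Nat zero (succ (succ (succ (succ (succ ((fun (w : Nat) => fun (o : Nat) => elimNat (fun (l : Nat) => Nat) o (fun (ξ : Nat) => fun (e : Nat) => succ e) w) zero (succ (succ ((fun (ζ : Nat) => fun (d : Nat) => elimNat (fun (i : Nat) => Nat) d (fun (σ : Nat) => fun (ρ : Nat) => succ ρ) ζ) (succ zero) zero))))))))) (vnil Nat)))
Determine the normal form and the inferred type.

normal form:
  fun (x : Nat) => refl (Vec Nat (succ (succ zero))) (vcons Nat (succ zero) (succ zero) (vcons Nat zero (succ (succ (succ (succ (succ (succ (succ (succ zero)))))))) (vnil Nat)))
inferred type:
  forall (x : Nat), Eq (Vec Nat (succ (succ zero))) (vcons Nat (succ zero) (succ zero) (vcons Nat zero (succ (succ (succ (succ (succ (succ (succ (succ zero)))))))) (vnil Nat))) (vcons Nat (succ zero) (succ zero) (vcons Nat zero (succ (succ (succ (succ (succ (succ (succ (succ zero)))))))) (vnil Nat)))


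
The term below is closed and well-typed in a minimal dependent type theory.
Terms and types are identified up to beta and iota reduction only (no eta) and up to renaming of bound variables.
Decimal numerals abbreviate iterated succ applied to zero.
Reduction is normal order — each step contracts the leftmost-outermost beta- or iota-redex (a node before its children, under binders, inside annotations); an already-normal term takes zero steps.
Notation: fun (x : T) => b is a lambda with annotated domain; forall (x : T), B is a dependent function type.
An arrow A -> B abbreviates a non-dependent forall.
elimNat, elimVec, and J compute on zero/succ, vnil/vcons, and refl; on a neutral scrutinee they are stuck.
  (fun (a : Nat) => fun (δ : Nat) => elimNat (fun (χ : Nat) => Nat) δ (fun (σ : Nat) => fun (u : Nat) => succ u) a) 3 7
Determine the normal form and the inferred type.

normal form:
  10
inferred type:
  Nat


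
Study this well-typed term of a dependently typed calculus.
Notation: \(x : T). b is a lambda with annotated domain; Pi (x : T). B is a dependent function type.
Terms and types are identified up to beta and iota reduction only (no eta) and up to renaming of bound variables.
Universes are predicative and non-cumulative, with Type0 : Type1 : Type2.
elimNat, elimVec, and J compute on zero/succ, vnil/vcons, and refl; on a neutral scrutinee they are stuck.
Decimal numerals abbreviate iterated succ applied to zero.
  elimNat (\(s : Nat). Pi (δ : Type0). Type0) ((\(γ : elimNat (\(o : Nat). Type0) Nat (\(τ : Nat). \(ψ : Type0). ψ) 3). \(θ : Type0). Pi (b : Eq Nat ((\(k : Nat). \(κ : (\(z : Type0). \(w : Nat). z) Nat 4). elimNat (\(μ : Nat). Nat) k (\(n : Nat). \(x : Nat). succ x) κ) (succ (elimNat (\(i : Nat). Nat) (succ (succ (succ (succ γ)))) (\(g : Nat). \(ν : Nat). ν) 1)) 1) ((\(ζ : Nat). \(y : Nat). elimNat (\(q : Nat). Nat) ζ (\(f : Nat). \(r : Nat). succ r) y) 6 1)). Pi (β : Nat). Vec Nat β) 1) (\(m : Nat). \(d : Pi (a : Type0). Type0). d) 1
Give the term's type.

type:
  Pi (s : Type0). Type0


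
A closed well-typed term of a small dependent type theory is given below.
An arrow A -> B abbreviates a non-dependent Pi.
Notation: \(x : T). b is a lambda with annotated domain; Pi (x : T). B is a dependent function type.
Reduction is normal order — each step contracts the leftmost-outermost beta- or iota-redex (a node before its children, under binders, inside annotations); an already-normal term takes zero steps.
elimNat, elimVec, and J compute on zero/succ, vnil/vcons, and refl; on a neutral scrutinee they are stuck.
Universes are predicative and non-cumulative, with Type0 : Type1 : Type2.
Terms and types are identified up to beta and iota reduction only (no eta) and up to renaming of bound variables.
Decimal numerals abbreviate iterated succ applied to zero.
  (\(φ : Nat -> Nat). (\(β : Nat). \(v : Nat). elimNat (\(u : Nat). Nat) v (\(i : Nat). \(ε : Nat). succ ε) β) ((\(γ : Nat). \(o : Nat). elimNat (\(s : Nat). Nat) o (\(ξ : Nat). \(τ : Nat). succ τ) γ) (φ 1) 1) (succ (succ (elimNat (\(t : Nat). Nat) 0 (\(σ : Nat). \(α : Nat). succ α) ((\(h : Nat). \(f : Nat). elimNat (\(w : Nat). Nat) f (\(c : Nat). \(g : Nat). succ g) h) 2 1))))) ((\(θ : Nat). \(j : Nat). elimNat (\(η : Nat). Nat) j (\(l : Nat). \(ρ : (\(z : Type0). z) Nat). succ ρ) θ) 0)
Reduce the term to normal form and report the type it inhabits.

resulting normal form:
  7
type:
  Nat
observation: the leftmost-outermost redex is a beta-redex, and normalization takes 38 steps.


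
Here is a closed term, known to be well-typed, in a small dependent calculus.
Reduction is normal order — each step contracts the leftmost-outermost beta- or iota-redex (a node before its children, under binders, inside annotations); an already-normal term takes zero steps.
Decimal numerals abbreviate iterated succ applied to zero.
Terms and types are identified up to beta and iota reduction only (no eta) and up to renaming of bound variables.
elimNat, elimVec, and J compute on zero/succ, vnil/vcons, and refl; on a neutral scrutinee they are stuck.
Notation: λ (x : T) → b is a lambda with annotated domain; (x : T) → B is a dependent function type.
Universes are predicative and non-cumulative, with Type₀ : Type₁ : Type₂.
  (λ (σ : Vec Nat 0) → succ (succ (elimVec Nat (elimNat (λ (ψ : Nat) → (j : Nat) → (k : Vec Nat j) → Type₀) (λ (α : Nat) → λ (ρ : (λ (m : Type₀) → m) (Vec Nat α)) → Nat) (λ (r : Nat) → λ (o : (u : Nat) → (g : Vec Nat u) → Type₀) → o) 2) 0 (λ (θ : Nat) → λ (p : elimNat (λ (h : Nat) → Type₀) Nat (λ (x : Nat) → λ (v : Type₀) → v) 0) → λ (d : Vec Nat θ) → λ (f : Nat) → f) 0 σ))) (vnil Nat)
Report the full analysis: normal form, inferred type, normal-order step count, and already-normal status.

normal form:
  2
inferred type:
  Nat
reduction steps (normal order): 2
started in normal form: no
first contracted redex: a beta-redex


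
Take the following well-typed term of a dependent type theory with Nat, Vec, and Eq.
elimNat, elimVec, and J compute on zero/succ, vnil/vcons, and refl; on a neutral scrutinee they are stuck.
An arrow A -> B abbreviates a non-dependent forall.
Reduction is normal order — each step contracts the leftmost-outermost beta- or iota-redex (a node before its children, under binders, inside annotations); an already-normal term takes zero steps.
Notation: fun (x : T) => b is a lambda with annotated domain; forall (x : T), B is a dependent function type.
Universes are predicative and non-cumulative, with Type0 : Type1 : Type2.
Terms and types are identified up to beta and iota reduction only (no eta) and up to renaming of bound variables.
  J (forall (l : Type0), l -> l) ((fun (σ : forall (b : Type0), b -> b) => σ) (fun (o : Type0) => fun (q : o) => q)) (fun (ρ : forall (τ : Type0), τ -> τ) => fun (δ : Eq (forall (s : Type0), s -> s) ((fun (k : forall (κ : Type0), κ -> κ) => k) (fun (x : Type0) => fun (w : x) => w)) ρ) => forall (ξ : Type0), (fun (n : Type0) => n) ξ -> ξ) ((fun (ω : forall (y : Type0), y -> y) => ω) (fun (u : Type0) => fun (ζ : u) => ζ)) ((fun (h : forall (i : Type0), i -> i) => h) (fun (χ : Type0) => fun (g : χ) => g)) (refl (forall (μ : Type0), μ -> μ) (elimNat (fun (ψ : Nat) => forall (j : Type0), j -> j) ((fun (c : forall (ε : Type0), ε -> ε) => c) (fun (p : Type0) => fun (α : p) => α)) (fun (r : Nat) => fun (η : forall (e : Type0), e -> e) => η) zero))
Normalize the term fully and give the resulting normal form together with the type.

normal form:
  fun (l : Type0) => fun (σ : l) => σ
type:
  forall (l : Type0), l -> l
observation: the first redex contracted is a J iota-redex; the normal form is reached in 2 normal-order steps.


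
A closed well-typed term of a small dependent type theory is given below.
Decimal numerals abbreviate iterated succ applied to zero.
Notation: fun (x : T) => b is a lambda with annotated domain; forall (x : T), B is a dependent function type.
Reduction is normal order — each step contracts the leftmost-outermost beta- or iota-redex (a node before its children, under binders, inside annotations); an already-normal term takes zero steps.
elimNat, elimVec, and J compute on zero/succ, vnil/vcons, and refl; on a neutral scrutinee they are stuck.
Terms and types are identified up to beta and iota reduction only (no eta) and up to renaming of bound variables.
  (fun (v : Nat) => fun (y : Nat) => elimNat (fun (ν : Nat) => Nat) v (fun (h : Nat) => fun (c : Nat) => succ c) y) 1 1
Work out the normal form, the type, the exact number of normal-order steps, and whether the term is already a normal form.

resulting normal form:
  2
inferred type:
  Nat
normal-order step count: 6
term was already normal: no
first redex: a beta-redex


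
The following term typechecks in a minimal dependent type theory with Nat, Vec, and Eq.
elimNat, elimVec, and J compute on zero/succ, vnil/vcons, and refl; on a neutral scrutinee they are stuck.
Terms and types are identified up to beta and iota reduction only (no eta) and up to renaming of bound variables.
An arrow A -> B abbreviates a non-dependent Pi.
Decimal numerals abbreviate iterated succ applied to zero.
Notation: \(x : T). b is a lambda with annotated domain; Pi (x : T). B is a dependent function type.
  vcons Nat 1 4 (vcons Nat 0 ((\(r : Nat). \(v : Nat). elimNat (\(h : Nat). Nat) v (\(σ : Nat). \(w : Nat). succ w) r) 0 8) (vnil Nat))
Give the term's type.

the term's type:
  Vec Nat 2


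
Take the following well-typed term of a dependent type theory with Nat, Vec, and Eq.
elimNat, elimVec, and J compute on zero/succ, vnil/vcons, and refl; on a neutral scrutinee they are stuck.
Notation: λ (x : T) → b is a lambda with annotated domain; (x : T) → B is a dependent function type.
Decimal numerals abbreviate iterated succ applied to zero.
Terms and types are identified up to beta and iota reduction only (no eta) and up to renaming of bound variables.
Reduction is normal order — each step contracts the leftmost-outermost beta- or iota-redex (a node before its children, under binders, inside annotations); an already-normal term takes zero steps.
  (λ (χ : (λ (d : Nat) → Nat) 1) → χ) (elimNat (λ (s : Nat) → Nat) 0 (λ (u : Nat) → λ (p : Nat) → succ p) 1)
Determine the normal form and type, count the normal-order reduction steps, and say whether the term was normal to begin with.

resulting normal form:
  1
type:
  Nat
steps to reach normal form (normal order): 5
already normal: no
first redex: a beta-redex


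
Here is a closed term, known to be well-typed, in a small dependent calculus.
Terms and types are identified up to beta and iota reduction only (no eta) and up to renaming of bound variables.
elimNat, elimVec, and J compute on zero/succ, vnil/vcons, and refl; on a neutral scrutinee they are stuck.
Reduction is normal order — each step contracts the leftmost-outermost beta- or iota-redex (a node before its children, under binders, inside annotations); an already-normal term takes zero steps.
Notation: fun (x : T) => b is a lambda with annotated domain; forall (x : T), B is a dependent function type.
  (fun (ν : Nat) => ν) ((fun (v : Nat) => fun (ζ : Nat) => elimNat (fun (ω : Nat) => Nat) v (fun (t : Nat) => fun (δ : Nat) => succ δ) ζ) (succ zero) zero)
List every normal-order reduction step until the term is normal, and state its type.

normal-order reduction:
  (fun (ν : Nat) => ν) ((fun (v : Nat) => fun (ζ : Nat) => elimNat (fun (ω : Nat) => Nat) v (fun (t : Nat) => fun (δ : Nat) => succ δ) ζ) (succ zero) zero)
  ~> (fun (ν : Nat) => fun (v : Nat) => elimNat (fun (ζ : Nat) => Nat) ν (fun (ω : Nat) => fun (t : Nat) => succ t) v) (succ zero) zero
  ~> (fun (ν : Nat) => elimNat (fun (v : Nat) => Nat) (succ zero) (fun (ζ : Nat) => fun (ω : Nat) => succ ω) ν) zero
  ~> elimNat (fun (ν : Nat) => Nat) (succ zero) (fun (v : Nat) => fun (ζ : Nat) => succ ζ) zero
  ~> succ zero
type:
  Nat


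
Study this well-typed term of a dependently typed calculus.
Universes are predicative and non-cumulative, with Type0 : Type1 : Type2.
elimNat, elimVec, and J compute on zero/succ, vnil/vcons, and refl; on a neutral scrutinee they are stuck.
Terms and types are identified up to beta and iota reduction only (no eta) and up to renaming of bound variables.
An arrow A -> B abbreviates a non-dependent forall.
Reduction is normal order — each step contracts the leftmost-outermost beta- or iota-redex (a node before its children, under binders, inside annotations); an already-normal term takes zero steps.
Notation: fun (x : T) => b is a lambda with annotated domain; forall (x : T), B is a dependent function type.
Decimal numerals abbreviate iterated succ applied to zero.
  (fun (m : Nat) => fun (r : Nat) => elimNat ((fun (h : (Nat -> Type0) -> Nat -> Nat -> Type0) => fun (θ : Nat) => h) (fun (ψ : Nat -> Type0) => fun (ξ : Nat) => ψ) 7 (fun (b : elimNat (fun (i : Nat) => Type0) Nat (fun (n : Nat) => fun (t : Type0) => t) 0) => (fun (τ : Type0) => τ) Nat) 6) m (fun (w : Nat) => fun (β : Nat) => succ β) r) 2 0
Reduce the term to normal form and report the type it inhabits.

normal form:
  2
the term's type:
  Nat


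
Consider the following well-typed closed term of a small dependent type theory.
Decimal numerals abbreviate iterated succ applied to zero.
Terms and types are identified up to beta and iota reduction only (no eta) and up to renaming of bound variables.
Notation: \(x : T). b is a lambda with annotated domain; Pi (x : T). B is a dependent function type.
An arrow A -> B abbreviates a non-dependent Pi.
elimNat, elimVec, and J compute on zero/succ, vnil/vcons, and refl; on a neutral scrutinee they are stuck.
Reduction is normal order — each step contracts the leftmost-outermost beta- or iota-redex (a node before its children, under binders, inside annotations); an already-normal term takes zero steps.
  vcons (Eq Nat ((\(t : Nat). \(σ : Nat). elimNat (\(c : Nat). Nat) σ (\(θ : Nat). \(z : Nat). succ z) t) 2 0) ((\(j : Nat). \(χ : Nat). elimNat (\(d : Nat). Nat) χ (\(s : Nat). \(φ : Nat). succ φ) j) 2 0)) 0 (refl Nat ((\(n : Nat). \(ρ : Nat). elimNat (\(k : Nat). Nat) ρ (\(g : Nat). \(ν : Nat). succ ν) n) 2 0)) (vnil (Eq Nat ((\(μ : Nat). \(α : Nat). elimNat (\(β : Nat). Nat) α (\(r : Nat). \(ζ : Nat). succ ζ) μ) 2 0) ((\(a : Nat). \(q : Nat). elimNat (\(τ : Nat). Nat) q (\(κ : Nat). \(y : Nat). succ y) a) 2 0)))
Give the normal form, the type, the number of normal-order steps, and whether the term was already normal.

reduced normal form:
  vcons (Eq Nat 2 2) 0 (refl Nat 2) (vnil (Eq Nat 2 2))
type:
  Vec (Eq Nat 2 2) 1
normal-order step count: 45
started in normal form: no
first redex: a beta-redex


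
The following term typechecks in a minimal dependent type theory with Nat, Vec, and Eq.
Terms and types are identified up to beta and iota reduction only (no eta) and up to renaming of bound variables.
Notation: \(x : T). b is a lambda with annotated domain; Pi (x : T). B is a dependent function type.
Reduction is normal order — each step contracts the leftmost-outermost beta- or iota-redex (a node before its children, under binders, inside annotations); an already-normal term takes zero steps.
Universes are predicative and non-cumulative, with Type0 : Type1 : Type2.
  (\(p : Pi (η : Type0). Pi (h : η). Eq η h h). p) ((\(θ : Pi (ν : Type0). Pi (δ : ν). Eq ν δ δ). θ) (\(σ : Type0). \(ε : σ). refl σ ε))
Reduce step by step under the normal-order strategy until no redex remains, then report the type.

reduction (normal order):
  (\(p : Pi (η : Type0). Pi (h : η). Eq η h h). p) ((\(θ : Pi (ν : Type0). Pi (δ : ν). Eq ν δ δ). θ) (\(σ : Type0). \(ε : σ). refl σ ε))
  ~> (\(p : Pi (η : Type0). Pi (h : η). Eq η h h). p) (\(θ : Type0). \(ν : θ). refl θ ν)
  ~> \(p : Type0). \(η : p). refl p η
inferred type:
  Pi (p : Type0). Pi (η : p). Eq p η η


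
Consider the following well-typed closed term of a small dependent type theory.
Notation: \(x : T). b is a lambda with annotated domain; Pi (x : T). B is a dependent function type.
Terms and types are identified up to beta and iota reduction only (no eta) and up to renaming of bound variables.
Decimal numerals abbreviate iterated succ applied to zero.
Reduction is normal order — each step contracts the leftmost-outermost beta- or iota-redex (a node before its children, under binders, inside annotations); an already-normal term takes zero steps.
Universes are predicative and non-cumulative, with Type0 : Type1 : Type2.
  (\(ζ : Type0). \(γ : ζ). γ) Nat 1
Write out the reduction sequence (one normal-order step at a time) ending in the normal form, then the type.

reduction (normal order):
  (\(ζ : Type0). \(γ : ζ). γ) Nat 1
  ~> (\(ζ : Nat). ζ) 1
  ~> 1
type:
  Nat


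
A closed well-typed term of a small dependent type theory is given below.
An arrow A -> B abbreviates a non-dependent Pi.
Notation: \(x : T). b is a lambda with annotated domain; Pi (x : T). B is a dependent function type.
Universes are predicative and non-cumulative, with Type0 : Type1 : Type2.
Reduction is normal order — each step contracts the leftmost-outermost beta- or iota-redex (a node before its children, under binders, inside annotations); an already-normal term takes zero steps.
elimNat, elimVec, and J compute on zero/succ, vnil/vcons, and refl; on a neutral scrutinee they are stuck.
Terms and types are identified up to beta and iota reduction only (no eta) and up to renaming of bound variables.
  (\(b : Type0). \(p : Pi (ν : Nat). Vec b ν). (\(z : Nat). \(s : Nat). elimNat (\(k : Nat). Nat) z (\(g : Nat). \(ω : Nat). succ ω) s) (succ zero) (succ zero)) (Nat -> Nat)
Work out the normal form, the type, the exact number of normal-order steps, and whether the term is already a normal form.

reduced normal form:
  \(b : Pi (p : Nat). Vec (Nat -> Nat) p). succ (succ zero)
type:
  (Pi (b : Nat). Vec (Nat -> Nat) b) -> Nat
reduction steps (normal order): 7
started in normal form: no
first contracted redex: a beta-redex


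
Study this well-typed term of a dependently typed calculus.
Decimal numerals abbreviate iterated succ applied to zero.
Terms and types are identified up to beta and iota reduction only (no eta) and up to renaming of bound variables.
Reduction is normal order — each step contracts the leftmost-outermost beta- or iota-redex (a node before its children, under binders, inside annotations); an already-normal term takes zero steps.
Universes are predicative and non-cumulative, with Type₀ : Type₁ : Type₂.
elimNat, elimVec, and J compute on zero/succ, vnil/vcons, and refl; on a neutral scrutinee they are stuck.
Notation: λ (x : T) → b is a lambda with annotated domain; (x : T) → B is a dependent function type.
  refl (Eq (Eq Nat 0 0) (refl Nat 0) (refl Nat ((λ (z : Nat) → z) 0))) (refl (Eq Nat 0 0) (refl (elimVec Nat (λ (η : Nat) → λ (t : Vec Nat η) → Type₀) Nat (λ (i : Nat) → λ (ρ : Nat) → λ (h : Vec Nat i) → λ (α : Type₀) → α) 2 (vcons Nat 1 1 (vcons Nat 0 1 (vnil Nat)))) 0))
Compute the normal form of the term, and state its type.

resulting normal form:
  refl (Eq (Eq Nat 0 0) (refl Nat 0) (refl Nat 0)) (refl (Eq Nat 0 0) (refl Nat 0))
the term's type:
  Eq (Eq (Eq Nat 0 0) (refl Nat 0) (refl Nat 0)) (refl (Eq Nat 0 0) (refl Nat 0)) (refl (Eq Nat 0 0) (refl Nat 0))
observation: reduction starts at a beta-redex, and 12 normal-order steps reach the normal form.


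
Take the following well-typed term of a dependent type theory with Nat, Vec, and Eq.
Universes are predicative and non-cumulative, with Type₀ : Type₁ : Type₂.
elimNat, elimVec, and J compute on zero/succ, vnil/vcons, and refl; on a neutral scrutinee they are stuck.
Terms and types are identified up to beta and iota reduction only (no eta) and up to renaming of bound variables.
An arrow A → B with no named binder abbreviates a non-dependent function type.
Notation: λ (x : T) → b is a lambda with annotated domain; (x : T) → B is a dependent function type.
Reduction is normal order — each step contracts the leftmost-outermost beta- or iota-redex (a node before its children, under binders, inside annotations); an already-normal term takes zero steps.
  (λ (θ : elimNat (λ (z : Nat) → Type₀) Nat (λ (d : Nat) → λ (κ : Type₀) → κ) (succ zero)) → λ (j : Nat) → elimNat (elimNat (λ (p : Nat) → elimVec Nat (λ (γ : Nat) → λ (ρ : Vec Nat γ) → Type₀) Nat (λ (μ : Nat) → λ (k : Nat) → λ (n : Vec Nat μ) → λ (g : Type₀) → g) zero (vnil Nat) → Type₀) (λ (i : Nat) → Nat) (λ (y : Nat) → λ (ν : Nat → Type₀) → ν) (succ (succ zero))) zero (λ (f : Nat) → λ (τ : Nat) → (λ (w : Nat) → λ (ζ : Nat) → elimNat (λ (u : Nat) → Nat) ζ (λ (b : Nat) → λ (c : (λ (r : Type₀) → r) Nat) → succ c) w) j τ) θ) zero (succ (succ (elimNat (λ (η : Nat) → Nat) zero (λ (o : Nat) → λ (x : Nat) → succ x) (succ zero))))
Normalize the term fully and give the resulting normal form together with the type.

reduced normal form:
  zero
the term's type:
  Nat
observation: the term reaches its normal form after 3 normal-order steps.


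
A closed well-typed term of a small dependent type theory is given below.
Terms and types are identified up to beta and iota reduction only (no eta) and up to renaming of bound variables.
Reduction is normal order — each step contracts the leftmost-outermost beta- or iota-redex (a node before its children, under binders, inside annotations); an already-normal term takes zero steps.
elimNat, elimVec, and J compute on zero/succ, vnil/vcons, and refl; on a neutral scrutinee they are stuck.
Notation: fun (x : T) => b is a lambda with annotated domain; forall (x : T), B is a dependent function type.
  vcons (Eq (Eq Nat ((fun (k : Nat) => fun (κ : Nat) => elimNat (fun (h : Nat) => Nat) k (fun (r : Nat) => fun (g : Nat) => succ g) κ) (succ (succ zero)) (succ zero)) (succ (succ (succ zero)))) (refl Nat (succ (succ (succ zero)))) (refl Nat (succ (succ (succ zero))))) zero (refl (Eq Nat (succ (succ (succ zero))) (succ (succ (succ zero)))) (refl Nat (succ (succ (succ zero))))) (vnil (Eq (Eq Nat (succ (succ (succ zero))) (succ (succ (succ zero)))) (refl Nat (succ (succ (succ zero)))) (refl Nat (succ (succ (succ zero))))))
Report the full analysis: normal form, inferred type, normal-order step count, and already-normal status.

resulting normal form:
  vcons (Eq (Eq Nat (succ (succ (succ zero))) (succ (succ (succ zero)))) (refl Nat (succ (succ (succ zero)))) (refl Nat (succ (succ (succ zero))))) zero (refl (Eq Nat (succ (succ (succ zero))) (succ (succ (succ zero)))) (refl Nat (succ (succ (succ zero))))) (vnil (Eq (Eq Nat (succ (succ (succ zero))) (succ (succ (succ zero)))) (refl Nat (succ (succ (succ zero)))) (refl Nat (succ (succ (succ zero))))))
type:
  Vec (Eq (Eq Nat (succ (succ (succ zero))) (succ (succ (succ zero)))) (refl Nat (succ (succ (succ zero)))) (refl Nat (succ (succ (succ zero))))) (succ zero)
normal-order step count: 6
already normal: no
first contracted redex: a beta-redex


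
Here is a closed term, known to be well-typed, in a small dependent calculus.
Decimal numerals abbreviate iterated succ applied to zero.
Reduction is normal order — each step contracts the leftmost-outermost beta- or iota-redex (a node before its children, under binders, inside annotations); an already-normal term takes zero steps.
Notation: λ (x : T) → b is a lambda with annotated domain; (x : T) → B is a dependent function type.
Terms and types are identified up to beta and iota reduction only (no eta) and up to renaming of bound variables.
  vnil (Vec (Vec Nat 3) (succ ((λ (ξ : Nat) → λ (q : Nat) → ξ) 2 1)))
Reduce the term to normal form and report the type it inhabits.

resulting normal form:
  vnil (Vec (Vec Nat 3) 3)
the term's type:
  Vec (Vec (Vec Nat 3) 3) 0
observation: 2 normal-order steps separate the term from its normal form.


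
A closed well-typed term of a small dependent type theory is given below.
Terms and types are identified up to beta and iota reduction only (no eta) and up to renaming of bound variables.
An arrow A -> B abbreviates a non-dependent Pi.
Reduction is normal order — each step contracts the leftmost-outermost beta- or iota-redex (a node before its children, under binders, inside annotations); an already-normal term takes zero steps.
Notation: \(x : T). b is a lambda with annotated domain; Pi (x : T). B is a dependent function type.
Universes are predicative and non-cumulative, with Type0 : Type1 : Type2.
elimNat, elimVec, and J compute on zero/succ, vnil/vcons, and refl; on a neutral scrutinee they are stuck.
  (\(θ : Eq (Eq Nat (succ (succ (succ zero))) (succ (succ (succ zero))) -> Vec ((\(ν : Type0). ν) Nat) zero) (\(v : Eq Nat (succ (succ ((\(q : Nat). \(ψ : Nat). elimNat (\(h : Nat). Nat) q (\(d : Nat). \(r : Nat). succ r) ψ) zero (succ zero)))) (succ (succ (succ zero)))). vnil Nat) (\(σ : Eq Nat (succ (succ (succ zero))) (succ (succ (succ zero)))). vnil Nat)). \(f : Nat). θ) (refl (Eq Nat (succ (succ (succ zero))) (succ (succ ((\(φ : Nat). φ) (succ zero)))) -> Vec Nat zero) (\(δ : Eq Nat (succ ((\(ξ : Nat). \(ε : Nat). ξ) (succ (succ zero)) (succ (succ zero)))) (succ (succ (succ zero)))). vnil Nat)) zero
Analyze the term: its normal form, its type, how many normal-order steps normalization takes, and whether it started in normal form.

resulting normal form:
  refl (Eq Nat (succ (succ (succ zero))) (succ (succ (succ zero))) -> Vec Nat zero) (\(θ : Eq Nat (succ (succ (succ zero))) (succ (succ (succ zero)))). vnil Nat)
inferred type:
  Eq (Eq Nat (succ (succ (succ zero))) (succ (succ (succ zero))) -> Vec Nat zero) (\(θ : Eq Nat (succ (succ (succ zero))) (succ (succ (succ zero)))). vnil Nat) (\(ν : Eq Nat (succ (succ (succ zero))) (succ (succ (succ zero)))). vnil Nat)
reduction steps (normal order): 5
term was already normal: no
first contracted redex: a beta-redex


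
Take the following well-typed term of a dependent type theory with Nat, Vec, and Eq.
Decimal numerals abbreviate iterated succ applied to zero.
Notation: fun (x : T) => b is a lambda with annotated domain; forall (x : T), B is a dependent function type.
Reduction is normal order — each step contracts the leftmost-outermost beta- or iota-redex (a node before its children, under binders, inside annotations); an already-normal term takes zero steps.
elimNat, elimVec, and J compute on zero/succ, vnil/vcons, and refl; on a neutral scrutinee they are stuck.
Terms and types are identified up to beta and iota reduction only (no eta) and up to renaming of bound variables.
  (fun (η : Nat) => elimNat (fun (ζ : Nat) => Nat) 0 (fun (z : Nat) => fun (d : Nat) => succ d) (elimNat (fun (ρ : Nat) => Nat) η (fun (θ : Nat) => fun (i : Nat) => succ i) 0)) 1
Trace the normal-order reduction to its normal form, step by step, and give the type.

normal-order reduction:
  (fun (η : Nat) => elimNat (fun (ζ : Nat) => Nat) 0 (fun (z : Nat) => fun (d : Nat) => succ d) (elimNat (fun (ρ : Nat) => Nat) η (fun (θ : Nat) => fun (i : Nat) => succ i) 0)) 1
  ~> elimNat (fun (η : Nat) => Nat) 0 (fun (ζ : Nat) => fun (z : Nat) => succ z) (elimNat (fun (d : Nat) => Nat) 1 (fun (ρ : Nat) => fun (θ : Nat) => succ θ) 0)
  ~> elimNat (fun (η : Nat) => Nat) 0 (fun (ζ : Nat) => fun (z : Nat) => succ z) 1
  ~> (fun (η : Nat) => fun (ζ : Nat) => succ ζ) 0 (elimNat (fun (z : Nat) => Nat) 0 (fun (d : Nat) => fun (ρ : Nat) => succ ρ) 0)
  ~> (fun (η : Nat) => succ η) (elimNat (fun (ζ : Nat) => Nat) 0 (fun (z : Nat) => fun (d : Nat) => succ d) 0)
  ~> succ (elimNat (fun (η : Nat) => Nat) 0 (fun (ζ : Nat) => fun (z : Nat) => succ z) 0)
  ~> 1
inferred type:
  Nat


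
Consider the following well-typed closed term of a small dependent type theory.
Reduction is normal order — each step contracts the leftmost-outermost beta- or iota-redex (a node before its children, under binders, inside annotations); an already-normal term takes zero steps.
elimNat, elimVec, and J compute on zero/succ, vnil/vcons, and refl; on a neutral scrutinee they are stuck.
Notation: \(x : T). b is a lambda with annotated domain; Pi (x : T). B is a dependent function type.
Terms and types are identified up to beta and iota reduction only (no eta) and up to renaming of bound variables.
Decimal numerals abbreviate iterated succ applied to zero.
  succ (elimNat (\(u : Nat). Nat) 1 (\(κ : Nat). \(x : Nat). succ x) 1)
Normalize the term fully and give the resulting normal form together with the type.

resulting normal form:
  3
type:
  Nat


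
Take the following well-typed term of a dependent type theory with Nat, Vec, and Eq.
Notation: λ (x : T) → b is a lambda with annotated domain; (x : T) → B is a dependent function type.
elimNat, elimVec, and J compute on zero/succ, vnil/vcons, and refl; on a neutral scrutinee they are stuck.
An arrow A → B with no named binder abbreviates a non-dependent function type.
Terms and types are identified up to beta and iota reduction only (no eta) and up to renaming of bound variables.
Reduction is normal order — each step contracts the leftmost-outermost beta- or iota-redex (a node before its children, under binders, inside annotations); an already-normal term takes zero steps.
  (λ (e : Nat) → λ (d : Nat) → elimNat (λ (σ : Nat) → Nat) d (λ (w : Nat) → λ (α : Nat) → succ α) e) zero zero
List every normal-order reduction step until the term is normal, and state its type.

normal-order reduction:
  (λ (e : Nat) → λ (d : Nat) → elimNat (λ (σ : Nat) → Nat) d (λ (w : Nat) → λ (α : Nat) → succ α) e) zero zero
  ~> (λ (e : Nat) → elimNat (λ (d : Nat) → Nat) e (λ (σ : Nat) → λ (w : Nat) → succ w) zero) zero
  ~> elimNat (λ (e : Nat) → Nat) zero (λ (d : Nat) → λ (σ : Nat) → succ σ) zero
  ~> zero
type:
  Nat


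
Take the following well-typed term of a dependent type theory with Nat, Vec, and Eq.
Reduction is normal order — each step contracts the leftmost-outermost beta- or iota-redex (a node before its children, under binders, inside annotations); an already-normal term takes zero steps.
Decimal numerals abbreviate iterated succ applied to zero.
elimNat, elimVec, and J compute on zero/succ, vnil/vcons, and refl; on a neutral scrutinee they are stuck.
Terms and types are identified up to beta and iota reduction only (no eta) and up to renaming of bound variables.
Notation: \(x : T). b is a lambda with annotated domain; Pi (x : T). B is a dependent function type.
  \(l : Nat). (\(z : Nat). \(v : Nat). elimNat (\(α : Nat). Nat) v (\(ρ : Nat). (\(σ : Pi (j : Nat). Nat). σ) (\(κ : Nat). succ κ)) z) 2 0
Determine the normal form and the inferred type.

normal form:
  \(l : Nat). 2
the term's type:
  Pi (l : Nat). Nat
observation: the term reaches its normal form after 11 normal-order steps.


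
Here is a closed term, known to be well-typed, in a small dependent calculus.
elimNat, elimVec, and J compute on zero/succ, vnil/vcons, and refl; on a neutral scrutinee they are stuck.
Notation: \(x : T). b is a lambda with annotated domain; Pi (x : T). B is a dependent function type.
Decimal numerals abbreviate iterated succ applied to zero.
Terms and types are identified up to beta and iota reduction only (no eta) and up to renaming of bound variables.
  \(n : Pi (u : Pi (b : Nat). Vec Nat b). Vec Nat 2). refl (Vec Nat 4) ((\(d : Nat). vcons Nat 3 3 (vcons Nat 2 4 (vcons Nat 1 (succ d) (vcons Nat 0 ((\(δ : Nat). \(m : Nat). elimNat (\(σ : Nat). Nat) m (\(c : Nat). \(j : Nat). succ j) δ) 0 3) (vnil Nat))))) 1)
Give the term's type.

type:
  Pi (n : Pi (u : Pi (b : Nat). Vec Nat b). Vec Nat 2). Eq (Vec Nat 4) (vcons Nat 3 3 (vcons Nat 2 4 (vcons Nat 1 2 (vcons Nat 0 3 (vnil Nat))))) (vcons Nat 3 3 (vcons Nat 2 4 (vcons Nat 1 2 (vcons Nat 0 3 (vnil Nat)))))


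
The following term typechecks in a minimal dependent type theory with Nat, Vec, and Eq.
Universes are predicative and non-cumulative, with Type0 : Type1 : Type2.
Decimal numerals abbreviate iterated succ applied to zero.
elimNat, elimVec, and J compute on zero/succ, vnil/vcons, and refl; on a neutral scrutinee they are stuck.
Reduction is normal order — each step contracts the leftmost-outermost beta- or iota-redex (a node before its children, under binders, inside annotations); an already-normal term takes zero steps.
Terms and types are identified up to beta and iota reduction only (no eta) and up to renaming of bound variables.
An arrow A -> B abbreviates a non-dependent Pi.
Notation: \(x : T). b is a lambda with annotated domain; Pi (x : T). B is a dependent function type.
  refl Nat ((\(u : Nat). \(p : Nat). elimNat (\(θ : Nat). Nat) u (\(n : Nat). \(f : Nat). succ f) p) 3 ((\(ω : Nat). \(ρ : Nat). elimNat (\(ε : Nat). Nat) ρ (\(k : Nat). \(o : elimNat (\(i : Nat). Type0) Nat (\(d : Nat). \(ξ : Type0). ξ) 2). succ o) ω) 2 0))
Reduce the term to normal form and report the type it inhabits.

normal form:
  refl Nat 5
the term's type:
  Eq Nat 5 5
observation: the first redex contracted is a beta-redex; the normal form is reached in 18 normal-order steps.


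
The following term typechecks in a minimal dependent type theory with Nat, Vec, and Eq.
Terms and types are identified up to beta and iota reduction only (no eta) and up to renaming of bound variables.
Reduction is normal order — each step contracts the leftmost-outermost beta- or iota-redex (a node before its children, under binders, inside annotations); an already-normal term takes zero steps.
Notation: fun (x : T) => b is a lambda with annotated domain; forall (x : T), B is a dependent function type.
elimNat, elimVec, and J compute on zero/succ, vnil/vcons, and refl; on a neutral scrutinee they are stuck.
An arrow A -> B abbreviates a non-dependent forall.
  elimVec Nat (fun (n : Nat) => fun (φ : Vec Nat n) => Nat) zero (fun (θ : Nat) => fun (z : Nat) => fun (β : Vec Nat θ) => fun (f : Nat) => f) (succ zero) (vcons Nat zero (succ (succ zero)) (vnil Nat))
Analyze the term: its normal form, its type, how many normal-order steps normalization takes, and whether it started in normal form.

normal form:
  zero
inferred type:
  Nat
normal-order step count: 6
term was already normal: no
first redex: an elimVec iota-redex


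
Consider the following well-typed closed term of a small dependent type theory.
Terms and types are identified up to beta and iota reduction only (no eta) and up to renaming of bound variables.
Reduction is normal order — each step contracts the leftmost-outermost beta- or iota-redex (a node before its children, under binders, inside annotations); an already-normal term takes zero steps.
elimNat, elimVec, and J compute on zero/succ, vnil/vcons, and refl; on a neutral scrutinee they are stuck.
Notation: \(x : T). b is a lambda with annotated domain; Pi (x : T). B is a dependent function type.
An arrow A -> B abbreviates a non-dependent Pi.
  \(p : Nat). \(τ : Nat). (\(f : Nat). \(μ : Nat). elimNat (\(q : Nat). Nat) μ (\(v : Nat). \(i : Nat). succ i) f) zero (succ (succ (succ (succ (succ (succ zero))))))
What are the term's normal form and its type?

normal form:
  \(p : Nat). \(τ : Nat). succ (succ (succ (succ (succ (succ zero)))))
the term's type:
  Nat -> Nat -> Nat
observation: the term reaches its normal form after 3 normal-order steps.


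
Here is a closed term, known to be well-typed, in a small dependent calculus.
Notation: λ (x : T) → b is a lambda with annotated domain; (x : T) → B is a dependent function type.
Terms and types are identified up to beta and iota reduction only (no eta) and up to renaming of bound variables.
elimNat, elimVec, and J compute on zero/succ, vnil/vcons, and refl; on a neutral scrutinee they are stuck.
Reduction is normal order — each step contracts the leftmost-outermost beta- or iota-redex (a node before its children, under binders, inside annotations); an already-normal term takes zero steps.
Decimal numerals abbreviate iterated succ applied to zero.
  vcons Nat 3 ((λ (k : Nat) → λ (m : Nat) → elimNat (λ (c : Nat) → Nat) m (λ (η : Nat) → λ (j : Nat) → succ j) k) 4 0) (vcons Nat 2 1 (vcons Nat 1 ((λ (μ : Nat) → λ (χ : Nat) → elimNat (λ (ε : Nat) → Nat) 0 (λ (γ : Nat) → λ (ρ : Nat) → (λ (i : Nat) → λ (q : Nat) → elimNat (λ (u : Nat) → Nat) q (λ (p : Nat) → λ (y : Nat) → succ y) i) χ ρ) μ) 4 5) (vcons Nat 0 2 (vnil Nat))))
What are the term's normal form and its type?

normal form:
  vcons Nat 3 4 (vcons Nat 2 1 (vcons Nat 1 20 (vcons Nat 0 2 (vnil Nat))))
type:
  Vec Nat 4


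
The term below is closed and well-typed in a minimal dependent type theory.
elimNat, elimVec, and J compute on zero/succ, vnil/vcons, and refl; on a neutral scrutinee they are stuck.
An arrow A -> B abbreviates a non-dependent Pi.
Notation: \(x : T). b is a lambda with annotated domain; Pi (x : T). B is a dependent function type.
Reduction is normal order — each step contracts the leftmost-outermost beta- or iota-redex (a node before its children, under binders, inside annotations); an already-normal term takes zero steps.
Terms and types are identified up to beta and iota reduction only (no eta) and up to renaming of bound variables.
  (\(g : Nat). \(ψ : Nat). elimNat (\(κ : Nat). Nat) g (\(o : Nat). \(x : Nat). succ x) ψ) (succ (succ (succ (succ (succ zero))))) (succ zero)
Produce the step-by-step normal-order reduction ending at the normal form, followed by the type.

reduction (normal order):
  (\(g : Nat). \(ψ : Nat). elimNat (\(κ : Nat). Nat) g (\(o : Nat). \(x : Nat). succ x) ψ) (succ (succ (succ (succ (succ zero))))) (succ zero)
  ~> (\(g : Nat). elimNat (\(ψ : Nat). Nat) (succ (succ (succ (succ (succ zero))))) (\(κ : Nat). \(o : Nat). succ o) g) (succ zero)
  ~> elimNat (\(g : Nat). Nat) (succ (succ (succ (succ (succ zero))))) (\(ψ : Nat). \(κ : Nat). succ κ) (succ zero)
  ~> (\(g : Nat). \(ψ : Nat). succ ψ) zero (elimNat (\(κ : Nat). Nat) (succ (succ (succ (succ (succ zero))))) (\(o : Nat). \(x : Nat). succ x) zero)
  ~> (\(g : Nat). succ g) (elimNat (\(ψ : Nat). Nat) (succ (succ (succ (succ (succ zero))))) (\(κ : Nat). \(o : Nat). succ o) zero)
  ~> succ (elimNat (\(g : Nat). Nat) (succ (succ (succ (succ (succ zero))))) (\(ψ : Nat). \(κ : Nat). succ κ) zero)
  ~> succ (succ (succ (succ (succ (succ zero)))))
the term's type:
  Nat


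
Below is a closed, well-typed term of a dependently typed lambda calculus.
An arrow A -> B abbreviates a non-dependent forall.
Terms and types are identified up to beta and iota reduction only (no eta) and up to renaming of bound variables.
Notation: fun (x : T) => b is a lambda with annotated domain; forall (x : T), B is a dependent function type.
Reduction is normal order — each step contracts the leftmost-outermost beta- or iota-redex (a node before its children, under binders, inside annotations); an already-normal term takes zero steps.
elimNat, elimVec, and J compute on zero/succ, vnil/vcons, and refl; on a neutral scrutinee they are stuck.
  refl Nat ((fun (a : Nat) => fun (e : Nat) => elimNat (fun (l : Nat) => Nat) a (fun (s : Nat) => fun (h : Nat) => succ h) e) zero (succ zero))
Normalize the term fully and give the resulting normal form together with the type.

reduced normal form:
  refl Nat (succ zero)
inferred type:
  Eq Nat (succ zero) (succ zero)
observation: normalization takes exactly 6 steps under the normal-order strategy.


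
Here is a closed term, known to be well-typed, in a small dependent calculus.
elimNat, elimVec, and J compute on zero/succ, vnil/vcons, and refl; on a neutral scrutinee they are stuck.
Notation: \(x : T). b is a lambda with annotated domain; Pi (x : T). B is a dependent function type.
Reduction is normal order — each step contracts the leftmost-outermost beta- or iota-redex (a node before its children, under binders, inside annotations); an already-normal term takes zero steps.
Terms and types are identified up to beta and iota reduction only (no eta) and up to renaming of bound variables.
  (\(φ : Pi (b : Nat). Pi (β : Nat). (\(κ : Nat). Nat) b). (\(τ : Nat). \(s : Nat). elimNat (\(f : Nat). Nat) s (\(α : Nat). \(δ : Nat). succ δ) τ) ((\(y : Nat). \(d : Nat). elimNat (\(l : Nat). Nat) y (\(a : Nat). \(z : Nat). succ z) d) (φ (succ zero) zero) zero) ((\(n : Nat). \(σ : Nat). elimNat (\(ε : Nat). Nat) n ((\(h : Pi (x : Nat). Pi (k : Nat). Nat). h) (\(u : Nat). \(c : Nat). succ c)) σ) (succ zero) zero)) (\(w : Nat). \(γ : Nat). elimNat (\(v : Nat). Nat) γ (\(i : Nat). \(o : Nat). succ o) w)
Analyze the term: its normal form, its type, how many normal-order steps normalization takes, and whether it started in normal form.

resulting normal form:
  succ (succ zero)
inferred type:
  Nat
reduction steps (normal order): 19
already normal: no
first contracted redex: a beta-redex
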